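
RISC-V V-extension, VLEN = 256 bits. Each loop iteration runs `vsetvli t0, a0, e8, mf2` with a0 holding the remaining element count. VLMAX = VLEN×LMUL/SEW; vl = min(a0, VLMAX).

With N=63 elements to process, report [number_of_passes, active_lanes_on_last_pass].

VLMAX = (256 × 1/2) / 8 = 16 lanes
63 elements at 16/iter → 4 passes, remainder 15 on the last

[iterations, last_vl] = [4, 15]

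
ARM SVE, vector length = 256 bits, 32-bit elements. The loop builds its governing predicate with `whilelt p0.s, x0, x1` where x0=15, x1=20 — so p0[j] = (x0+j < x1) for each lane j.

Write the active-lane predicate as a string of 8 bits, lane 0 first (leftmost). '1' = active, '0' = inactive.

predicate = 11111000

256-bit reg / 32-bit elem → 8 lanes
whilelt: lane j active iff 15+j < 20 → j < 5 → 5 active
bits (lane 0 leftmost): 11111000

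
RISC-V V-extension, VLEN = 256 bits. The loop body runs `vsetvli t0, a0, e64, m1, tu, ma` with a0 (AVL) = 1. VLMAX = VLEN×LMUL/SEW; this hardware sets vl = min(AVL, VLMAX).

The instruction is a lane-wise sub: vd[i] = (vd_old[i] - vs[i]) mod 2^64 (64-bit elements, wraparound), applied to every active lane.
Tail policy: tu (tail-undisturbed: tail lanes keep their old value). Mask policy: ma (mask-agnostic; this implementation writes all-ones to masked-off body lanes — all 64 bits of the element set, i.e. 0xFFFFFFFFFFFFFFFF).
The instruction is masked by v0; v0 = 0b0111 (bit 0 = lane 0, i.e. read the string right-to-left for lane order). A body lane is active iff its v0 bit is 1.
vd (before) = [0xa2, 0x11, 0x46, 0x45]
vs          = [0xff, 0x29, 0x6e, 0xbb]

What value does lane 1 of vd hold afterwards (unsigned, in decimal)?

lanes per group: 256·1/64 = 4
vl = min(AVL, VLMAX) = min(1, 4) = 1
vd[0] sub(0xa2,0xff) -> 0xffffffffffffffa3
vd[1] tail/keep -> 0x11
vd[2] tail/keep -> 0x46
vd[3] tail/keep -> 0x45

vd[1] = 17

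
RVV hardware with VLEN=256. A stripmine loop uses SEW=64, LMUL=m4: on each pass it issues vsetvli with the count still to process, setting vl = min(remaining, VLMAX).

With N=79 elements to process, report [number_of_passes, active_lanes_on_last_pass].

VLMAX = VLEN×LMUL/SEW = 256×4/64 = 16
N=79: ⌈79/16⌉ = 5 iters; last vl = 79 − 4×16 = 15

[iterations, last_vl] = [5, 15]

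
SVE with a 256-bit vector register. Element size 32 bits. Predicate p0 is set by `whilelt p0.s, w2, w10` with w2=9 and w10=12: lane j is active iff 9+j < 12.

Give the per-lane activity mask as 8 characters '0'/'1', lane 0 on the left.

predicate = 11100000

lane count: 256 div 32 = 8
whilelt: lane j active iff 9+j < 12 → j < 3 → 3 active
bits (lane 0 leftmost): 11100000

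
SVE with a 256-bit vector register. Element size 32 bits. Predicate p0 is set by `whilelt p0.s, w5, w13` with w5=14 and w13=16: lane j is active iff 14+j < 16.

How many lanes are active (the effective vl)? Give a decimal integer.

256-bit reg / 32-bit elem → 8 lanes
whilelt: lane j active iff 14+j < 16 → j < 2 → 2 active

vl = 2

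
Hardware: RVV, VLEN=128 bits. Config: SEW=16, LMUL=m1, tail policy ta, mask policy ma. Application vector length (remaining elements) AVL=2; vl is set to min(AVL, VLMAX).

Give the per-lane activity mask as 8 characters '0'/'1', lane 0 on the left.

predicate = 11000000

lanes per group: 128·1/16 = 8
AVL=2 ≤ VLMAX=8, so vl = 2
bits (lane 0 leftmost): 11000000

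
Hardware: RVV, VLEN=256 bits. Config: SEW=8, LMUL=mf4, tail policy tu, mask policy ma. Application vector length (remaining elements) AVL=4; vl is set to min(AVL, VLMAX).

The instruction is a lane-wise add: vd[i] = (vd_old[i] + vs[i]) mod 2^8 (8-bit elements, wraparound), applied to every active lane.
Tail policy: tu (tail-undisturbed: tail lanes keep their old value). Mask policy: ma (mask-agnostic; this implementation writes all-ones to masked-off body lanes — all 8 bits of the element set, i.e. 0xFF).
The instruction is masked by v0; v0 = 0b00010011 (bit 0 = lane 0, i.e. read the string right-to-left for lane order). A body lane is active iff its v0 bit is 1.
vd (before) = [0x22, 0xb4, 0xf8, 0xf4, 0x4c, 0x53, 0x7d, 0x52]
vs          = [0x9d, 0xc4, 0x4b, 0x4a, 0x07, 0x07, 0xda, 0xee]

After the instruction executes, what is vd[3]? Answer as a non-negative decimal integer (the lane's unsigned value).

vd[3] = 255

VLMAX = (256 × 1/4) / 8 = 8 lanes
vl = min(AVL, VLMAX) = min(4, 8) = 4
  i=0: add(0x22,0x9d) → 191
  i=1: add(0xb4,0xc4) → 120
  i=2: mask-off/ones → 255
  i=3: mask-off/ones → 255
  i=4: tail/keep → 76
  i=5: tail/keep → 83
  i=6: tail/keep → 125
  i=7: tail/keep → 82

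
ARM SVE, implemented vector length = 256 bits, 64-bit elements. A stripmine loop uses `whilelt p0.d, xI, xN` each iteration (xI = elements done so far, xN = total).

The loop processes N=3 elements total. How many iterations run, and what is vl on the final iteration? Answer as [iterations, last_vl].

lane count: 256 div 64 = 4
N=3: ⌈3/4⌉ = 1 iters; last vl = 3 − 0×4 = 3

[iterations, last_vl] = [1, 3]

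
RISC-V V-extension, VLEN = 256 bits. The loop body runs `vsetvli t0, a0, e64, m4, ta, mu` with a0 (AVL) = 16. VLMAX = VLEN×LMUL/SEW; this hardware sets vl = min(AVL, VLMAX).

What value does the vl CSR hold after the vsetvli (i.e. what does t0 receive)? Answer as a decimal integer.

lanes per group: 256·4/64 = 16
vl = min(AVL, VLMAX) = min(16, 16) = 16

vl = 16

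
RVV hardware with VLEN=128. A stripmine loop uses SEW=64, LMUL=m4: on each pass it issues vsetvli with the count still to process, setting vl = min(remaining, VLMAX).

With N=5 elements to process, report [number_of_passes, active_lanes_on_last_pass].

[iterations, last_vl] = [1, 5]

VLMAX = (128 × 4) / 64 = 8 lanes
N=5: ⌈5/8⌉ = 1 iters; last vl = 5 − 0×8 = 5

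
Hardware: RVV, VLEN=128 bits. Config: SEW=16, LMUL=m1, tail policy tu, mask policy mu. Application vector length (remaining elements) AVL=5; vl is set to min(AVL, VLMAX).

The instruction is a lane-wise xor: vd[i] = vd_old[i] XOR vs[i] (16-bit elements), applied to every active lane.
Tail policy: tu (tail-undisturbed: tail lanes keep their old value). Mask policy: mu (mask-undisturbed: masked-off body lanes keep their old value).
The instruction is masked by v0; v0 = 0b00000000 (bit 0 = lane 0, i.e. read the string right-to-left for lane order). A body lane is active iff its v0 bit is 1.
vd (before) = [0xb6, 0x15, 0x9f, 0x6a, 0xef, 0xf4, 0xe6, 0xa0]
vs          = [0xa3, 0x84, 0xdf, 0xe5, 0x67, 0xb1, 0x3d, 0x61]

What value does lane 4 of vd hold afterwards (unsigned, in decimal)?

lanes per group: 128·1/16 = 8
vl ← min(5, 8) = 5
vd[0] mask-off/keep -> 0xb6
vd[1] mask-off/keep -> 0x15
vd[2] mask-off/keep -> 0x9f
vd[3] mask-off/keep -> 0x6a
vd[4] mask-off/keep -> 0xef
vd[5] tail/keep -> 0xf4
vd[6] tail/keep -> 0xe6
vd[7] tail/keep -> 0xa0

vd[4] = 239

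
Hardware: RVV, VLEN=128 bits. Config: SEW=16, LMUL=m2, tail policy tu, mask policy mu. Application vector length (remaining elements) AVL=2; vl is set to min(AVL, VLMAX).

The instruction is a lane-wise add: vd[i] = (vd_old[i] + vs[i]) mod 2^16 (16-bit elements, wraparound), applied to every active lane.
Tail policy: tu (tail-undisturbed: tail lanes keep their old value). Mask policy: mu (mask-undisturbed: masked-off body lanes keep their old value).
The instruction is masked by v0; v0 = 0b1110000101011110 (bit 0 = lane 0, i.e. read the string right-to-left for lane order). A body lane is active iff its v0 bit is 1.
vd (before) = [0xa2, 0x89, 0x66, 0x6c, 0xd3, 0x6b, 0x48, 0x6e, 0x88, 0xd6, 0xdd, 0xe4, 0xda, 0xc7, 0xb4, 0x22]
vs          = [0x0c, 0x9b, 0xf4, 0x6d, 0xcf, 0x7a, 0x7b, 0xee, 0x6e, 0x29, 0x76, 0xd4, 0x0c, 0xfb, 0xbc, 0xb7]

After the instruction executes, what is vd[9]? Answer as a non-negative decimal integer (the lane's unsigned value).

lanes per group: 128·2/16 = 16
vl = min(AVL, VLMAX) = min(2, 16) = 2
  i=0: mask-off/keep → 162
  i=1: add(0x89,0x9b) → 292
  i=2: tail/keep → 102
  i=3: tail/keep → 108
  i=4: tail/keep → 211
  i=5: tail/keep → 107
  i=6: tail/keep → 72
  i=7: tail/keep → 110
  i=8: tail/keep → 136
  i=9: tail/keep → 214
  i=10: tail/keep → 221
  i=11: tail/keep → 228
  i=12: tail/keep → 218
  i=13: tail/keep → 199
  i=14: tail/keep → 180
  i=15: tail/keep → 34

vd[9] = 214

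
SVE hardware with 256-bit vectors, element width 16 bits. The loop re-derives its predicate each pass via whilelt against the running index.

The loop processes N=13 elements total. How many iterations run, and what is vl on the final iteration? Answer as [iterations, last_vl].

256-bit reg / 16-bit elem → 16 lanes
N=13: ⌈13/16⌉ = 1 iters; last vl = 13 − 0×16 = 13

[iterations, last_vl] = [1, 13]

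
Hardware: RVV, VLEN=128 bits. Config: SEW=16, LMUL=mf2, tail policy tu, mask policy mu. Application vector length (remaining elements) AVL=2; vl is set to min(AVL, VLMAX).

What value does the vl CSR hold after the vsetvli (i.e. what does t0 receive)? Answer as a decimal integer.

vl = 2

VLMAX = VLEN×LMUL/SEW = 128×1/2/16 = 4
vl ← min(2, 4) = 2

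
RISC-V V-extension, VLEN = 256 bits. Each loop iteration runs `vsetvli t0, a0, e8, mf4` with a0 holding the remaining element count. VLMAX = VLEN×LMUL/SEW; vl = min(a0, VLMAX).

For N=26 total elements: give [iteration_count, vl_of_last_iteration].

lanes per group: 256·1/4/8 = 8
iterations = ceil(26/8) = 4; final-pass vl = 2

[iterations, last_vl] = [4, 2]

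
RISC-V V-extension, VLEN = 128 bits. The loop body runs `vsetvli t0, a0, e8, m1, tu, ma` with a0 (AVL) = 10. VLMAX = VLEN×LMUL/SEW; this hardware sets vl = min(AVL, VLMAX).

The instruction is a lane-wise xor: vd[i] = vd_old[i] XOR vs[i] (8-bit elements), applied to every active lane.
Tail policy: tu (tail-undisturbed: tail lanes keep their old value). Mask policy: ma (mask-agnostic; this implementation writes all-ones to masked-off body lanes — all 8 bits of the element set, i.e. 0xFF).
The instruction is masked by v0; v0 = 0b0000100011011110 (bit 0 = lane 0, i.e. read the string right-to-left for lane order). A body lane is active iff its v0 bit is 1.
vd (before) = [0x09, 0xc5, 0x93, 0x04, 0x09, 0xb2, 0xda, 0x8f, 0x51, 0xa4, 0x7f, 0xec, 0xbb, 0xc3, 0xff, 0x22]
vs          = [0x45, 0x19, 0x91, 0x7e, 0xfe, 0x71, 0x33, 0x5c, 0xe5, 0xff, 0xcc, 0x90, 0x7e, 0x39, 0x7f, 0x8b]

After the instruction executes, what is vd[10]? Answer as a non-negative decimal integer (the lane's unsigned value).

VLMAX = VLEN×LMUL/SEW = 128×1/8 = 16
vl = min(AVL, VLMAX) = min(10, 16) = 10
lane  0: mask-off/ones ⇒ 0xff
lane  1: xor(0xc5,0x19) ⇒ 0xdc
lane  2: xor(0x93,0x91) ⇒ 0x02
lane  3: xor(0x04,0x7e) ⇒ 0x7a
lane  4: xor(0x09,0xfe) ⇒ 0xf7
lane  5: mask-off/ones ⇒ 0xff
lane  6: xor(0xda,0x33) ⇒ 0xe9
lane  7: xor(0x8f,0x5c) ⇒ 0xd3
lane  8: mask-off/ones ⇒ 0xff
lane  9: mask-off/ones ⇒ 0xff
lane 10: tail/keep ⇒ 0x7f
lane 11: tail/keep ⇒ 0xec
lane 12: tail/keep ⇒ 0xbb
lane 13: tail/keep ⇒ 0xc3
lane 14: tail/keep ⇒ 0xff
lane 15: tail/keep ⇒ 0x22

vd[10] = 127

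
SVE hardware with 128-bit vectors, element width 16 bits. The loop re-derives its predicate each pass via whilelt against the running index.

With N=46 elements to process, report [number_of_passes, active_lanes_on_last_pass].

[iterations, last_vl] = [6, 6]

lane count: 128 div 16 = 8
iterations = ceil(46/8) = 6; final-pass vl = 6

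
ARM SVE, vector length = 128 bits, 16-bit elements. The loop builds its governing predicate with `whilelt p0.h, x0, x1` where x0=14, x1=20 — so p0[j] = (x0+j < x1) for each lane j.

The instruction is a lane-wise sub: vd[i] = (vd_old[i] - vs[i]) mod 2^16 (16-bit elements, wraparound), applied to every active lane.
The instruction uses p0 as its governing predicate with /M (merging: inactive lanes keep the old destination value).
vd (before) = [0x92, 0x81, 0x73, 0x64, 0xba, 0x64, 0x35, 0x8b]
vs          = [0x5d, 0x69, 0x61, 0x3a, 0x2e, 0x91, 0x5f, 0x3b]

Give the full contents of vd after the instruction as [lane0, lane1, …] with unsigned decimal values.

lane count: 128 div 16 = 8
active while 14+j < 20, i.e. j ∈ [0,6) capped at 8 ⇒ 6
  i=0: sub(0x92,0x5d) → 53
  i=1: sub(0x81,0x69) → 24
  i=2: sub(0x73,0x61) → 18
  i=3: sub(0x64,0x3a) → 42
  i=4: sub(0xba,0x2e) → 140
  i=5: sub(0x64,0x91) → 65491
  i=6: tail/keep → 53
  i=7: tail/keep → 139

vd = [53, 24, 18, 42, 140, 65491, 53, 139]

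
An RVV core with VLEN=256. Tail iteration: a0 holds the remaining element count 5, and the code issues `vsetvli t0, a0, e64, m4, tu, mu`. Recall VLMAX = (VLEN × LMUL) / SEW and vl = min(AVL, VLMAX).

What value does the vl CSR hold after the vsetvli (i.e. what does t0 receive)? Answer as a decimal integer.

VLMAX = VLEN×LMUL/SEW = 256×4/64 = 16
vl = min(AVL, VLMAX) = min(5, 16) = 5

vl = 5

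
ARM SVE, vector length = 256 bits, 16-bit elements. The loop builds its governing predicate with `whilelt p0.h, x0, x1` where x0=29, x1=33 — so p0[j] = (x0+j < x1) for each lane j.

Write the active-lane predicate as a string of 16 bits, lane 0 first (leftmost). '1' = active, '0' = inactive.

predicate = 1111000000000000

256-bit reg / 16-bit elem → 16 lanes
active while 29+j < 33, i.e. j ∈ [0,4) capped at 16 ⇒ 4
bits (lane 0 leftmost): 1111000000000000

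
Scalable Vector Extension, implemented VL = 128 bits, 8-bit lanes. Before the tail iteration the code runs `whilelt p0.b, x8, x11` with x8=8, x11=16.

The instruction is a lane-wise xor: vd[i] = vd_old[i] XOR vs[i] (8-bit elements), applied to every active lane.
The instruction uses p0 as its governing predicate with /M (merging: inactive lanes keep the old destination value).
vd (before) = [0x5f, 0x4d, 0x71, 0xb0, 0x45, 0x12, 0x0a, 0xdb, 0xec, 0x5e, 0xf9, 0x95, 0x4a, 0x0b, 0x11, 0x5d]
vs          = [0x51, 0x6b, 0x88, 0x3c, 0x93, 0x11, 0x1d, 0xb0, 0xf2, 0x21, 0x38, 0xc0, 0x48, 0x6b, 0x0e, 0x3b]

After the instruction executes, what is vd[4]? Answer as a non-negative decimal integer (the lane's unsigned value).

vd[4] = 214

128-bit reg / 8-bit elem → 16 lanes
whilelt: lane j active iff 8+j < 16 → j < 8 → 8 active
[0] xor(0x5f,0x51) = 0x0e
[1] xor(0x4d,0x6b) = 0x26
[2] xor(0x71,0x88) = 0xf9
[3] xor(0xb0,0x3c) = 0x8c
[4] xor(0x45,0x93) = 0xd6
[5] xor(0x12,0x11) = 0x03
[6] xor(0x0a,0x1d) = 0x17
[7] xor(0xdb,0xb0) = 0x6b
[8] tail/keep = 0xec
[9] tail/keep = 0x5e
[10] tail/keep = 0xf9
[11] tail/keep = 0x95
[12] tail/keep = 0x4a
[13] tail/keep = 0x0b
[14] tail/keep = 0x11
[15] tail/keep = 0x5d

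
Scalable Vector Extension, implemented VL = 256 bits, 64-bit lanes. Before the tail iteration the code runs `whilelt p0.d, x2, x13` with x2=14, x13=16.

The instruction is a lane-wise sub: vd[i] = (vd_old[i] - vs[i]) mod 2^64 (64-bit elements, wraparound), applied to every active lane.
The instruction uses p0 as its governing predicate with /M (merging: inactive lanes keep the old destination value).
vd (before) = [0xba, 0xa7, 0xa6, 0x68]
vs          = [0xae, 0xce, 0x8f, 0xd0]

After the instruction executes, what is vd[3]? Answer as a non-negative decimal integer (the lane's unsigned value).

register lanes = 256/64 = 4
whilelt: lane j active iff 14+j < 16 → j < 2 → 2 active
[0] sub(0xba,0xae) = 0x0c
[1] sub(0xa7,0xce) = 0xffffffffffffffd9
[2] tail/keep = 0xa6
[3] tail/keep = 0x68

vd[3] = 104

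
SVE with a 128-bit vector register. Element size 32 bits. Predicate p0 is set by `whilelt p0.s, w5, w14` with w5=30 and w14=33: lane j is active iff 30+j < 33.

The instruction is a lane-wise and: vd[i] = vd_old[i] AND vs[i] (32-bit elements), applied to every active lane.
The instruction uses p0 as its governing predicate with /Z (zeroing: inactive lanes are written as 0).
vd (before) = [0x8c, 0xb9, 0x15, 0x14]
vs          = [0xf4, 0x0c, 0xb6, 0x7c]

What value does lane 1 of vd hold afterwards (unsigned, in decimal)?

register lanes = 128/32 = 4
active while 30+j < 33, i.e. j ∈ [0,3) capped at 4 ⇒ 3
[0] and(0x8c,0xf4) = 0x84
[1] and(0xb9,0x0c) = 0x08
[2] and(0x15,0xb6) = 0x14
[3] tail/zero = 0x00

vd[1] = 8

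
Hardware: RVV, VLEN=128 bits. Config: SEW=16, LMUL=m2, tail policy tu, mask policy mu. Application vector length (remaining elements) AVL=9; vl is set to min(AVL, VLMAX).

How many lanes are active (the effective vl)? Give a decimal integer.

vl = 9

lanes per group: 128·2/16 = 16
vl = min(AVL, VLMAX) = min(9, 16) = 9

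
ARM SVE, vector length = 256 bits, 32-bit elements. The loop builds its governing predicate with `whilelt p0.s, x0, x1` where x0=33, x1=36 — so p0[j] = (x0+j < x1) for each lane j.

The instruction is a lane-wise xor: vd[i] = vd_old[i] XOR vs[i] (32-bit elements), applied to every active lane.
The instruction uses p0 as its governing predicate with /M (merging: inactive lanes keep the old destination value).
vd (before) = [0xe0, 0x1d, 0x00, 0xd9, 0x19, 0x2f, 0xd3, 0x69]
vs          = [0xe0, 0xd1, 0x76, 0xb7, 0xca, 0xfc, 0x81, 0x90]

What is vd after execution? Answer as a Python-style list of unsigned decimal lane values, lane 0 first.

lane count: 256 div 32 = 8
p0[j] = (33+j < 36); true for j=0..2 → 3 lanes set
vd[0] xor(0xe0,0xe0) -> 0x00
vd[1] xor(0x1d,0xd1) -> 0xcc
vd[2] xor(0x00,0x76) -> 0x76
vd[3] tail/keep -> 0xd9
vd[4] tail/keep -> 0x19
vd[5] tail/keep -> 0x2f
vd[6] tail/keep -> 0xd3
vd[7] tail/keep -> 0x69

vd = [0, 204, 118, 217, 25, 47, 211, 105]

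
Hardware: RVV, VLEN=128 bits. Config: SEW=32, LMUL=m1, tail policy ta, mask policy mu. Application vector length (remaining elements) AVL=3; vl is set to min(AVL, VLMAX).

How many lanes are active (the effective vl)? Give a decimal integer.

vl = 3

VLMAX = VLEN×LMUL/SEW = 128×1/32 = 4
AVL=3 ≤ VLMAX=4, so vl = 3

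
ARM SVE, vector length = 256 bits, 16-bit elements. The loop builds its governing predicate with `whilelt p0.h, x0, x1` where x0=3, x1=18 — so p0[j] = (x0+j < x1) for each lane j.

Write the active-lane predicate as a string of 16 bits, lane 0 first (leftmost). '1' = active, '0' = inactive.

register lanes = 256/16 = 16
active while 3+j < 18, i.e. j ∈ [0,15) capped at 16 ⇒ 15
bits (lane 0 leftmost): 1111111111111110

predicate = 1111111111111110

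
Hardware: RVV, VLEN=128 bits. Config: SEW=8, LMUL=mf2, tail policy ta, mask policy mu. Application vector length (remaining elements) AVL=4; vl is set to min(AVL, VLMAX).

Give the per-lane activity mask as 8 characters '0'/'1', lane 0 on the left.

predicate = 11110000

VLMAX = VLEN×LMUL/SEW = 128×1/2/8 = 8
vl ← min(4, 8) = 4
bits (lane 0 leftmost): 11110000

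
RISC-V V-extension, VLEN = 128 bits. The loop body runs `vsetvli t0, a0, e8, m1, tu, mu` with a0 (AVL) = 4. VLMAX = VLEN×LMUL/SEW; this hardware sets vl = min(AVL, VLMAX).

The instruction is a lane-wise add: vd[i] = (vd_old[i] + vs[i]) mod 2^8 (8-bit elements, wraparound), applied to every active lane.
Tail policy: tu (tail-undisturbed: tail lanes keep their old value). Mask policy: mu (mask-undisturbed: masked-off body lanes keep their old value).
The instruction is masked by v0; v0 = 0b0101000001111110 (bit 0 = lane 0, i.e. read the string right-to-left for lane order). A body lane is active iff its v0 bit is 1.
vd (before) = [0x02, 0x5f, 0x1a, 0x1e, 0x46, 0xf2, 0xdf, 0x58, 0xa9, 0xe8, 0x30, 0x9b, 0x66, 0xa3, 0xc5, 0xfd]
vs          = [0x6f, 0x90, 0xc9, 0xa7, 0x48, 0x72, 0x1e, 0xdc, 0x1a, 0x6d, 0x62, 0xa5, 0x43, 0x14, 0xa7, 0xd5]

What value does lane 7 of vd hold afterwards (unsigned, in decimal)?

VLMAX = (128 × 1) / 8 = 16 lanes
vl = min(AVL, VLMAX) = min(4, 16) = 4
  i=0: mask-off/keep → 2
  i=1: add(0x5f,0x90) → 239
  i=2: add(0x1a,0xc9) → 227
  i=3: add(0x1e,0xa7) → 197
  i=4: tail/keep → 70
  i=5: tail/keep → 242
  i=6: tail/keep → 223
  i=7: tail/keep → 88
  i=8: tail/keep → 169
  i=9: tail/keep → 232
  i=10: tail/keep → 48
  i=11: tail/keep → 155
  i=12: tail/keep → 102
  i=13: tail/keep → 163
  i=14: tail/keep → 197
  i=15: tail/keep → 253

vd[7] = 88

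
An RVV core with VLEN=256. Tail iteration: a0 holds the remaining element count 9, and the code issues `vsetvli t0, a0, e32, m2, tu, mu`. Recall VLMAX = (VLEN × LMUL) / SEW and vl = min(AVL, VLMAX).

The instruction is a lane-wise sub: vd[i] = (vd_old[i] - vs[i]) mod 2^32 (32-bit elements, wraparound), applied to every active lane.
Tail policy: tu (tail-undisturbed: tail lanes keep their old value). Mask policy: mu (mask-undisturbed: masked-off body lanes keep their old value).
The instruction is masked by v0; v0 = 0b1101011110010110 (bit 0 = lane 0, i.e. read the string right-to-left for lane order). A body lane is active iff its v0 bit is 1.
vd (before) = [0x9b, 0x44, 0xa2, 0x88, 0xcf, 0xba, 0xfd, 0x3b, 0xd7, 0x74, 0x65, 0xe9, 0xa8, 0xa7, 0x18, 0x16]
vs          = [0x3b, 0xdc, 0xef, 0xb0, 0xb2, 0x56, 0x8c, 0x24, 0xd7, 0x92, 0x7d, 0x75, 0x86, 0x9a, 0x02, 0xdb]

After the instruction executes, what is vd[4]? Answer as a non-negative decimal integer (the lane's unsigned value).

vd[4] = 29

lanes per group: 256·2/32 = 16
AVL=9 ≤ VLMAX=16, so vl = 9
vd[0] mask-off/keep -> 0x9b
vd[1] sub(0x44,0xdc) -> 0xffffff68
vd[2] sub(0xa2,0xef) -> 0xffffffb3
vd[3] mask-off/keep -> 0x88
vd[4] sub(0xcf,0xb2) -> 0x1d
vd[5] mask-off/keep -> 0xba
vd[6] mask-off/keep -> 0xfd
vd[7] sub(0x3b,0x24) -> 0x17
vd[8] sub(0xd7,0xd7) -> 0x00
vd[9] tail/keep -> 0x74
vd[10] tail/keep -> 0x65
vd[11] tail/keep -> 0xe9
vd[12] tail/keep -> 0xa8
vd[13] tail/keep -> 0xa7
vd[14] tail/keep -> 0x18
vd[15] tail/keep -> 0x16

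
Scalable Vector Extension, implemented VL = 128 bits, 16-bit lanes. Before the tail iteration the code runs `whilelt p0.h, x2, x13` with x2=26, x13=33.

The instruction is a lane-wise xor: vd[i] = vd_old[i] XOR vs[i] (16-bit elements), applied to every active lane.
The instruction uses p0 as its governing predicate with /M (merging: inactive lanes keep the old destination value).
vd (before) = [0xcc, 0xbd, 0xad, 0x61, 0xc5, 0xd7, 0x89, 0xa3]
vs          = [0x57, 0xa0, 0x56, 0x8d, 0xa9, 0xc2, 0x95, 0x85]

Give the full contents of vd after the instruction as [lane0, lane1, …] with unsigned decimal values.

vd = [155, 29, 251, 236, 108, 21, 28, 163]

lane count: 128 div 16 = 8
active while 26+j < 33, i.e. j ∈ [0,7) capped at 8 ⇒ 7
  i=0: xor(0xcc,0x57) → 155
  i=1: xor(0xbd,0xa0) → 29
  i=2: xor(0xad,0x56) → 251
  i=3: xor(0x61,0x8d) → 236
  i=4: xor(0xc5,0xa9) → 108
  i=5: xor(0xd7,0xc2) → 21
  i=6: xor(0x89,0x95) → 28
  i=7: tail/keep → 163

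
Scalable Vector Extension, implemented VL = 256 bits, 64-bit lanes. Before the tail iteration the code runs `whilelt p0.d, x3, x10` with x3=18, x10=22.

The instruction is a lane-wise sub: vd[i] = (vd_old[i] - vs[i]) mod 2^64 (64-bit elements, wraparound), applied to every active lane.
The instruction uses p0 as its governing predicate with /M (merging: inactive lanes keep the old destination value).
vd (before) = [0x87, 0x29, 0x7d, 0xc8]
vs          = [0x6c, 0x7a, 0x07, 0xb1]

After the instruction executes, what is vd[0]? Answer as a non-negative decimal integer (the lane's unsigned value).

vd[0] = 27

lane count: 256 div 64 = 4
whilelt: lane j active iff 18+j < 22 → j < 4 → 4 active
vd[0] sub(0x87,0x6c) -> 0x1b
vd[1] sub(0x29,0x7a) -> 0xffffffffffffffaf
vd[2] sub(0x7d,0x07) -> 0x76
vd[3] sub(0xc8,0xb1) -> 0x17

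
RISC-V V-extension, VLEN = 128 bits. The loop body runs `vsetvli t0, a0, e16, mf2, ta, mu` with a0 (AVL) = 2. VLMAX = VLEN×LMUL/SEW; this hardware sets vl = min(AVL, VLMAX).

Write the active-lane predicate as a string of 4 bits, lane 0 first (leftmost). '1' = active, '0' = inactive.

predicate = 1100

VLMAX = (128 × 1/2) / 16 = 4 lanes
AVL=2 ≤ VLMAX=4, so vl = 2
bits (lane 0 leftmost): 1100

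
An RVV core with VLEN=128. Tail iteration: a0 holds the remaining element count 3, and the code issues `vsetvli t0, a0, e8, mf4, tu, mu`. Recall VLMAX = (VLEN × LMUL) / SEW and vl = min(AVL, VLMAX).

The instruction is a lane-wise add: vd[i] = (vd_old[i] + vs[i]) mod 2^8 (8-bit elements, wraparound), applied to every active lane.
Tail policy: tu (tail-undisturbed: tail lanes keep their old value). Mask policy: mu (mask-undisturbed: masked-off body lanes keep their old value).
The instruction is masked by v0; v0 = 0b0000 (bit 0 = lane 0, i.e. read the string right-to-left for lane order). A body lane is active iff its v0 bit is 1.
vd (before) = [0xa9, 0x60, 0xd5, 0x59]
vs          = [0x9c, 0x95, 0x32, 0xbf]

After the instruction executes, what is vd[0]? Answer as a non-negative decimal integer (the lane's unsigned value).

VLMAX = (128 × 1/4) / 8 = 4 lanes
vl ← min(3, 4) = 3
[0] mask-off/keep = 0xa9
[1] mask-off/keep = 0x60
[2] mask-off/keep = 0xd5
[3] tail/keep = 0x59

vd[0] = 169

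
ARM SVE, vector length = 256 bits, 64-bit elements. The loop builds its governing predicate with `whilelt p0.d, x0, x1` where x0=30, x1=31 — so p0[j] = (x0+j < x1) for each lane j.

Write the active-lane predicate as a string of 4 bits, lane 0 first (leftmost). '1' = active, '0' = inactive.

predicate = 1000

256-bit reg / 64-bit elem → 4 lanes
whilelt: lane j active iff 30+j < 31 → j < 1 → 1 active
bits (lane 0 leftmost): 1000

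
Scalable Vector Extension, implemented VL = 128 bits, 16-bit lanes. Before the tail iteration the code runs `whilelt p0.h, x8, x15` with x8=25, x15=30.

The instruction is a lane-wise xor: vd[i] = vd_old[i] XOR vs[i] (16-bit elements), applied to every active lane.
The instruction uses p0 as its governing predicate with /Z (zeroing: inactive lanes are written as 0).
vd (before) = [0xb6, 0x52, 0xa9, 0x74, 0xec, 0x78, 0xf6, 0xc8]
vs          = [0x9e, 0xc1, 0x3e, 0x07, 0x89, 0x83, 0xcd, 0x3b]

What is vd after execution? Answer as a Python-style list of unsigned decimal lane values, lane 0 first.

register lanes = 128/16 = 8
whilelt: lane j active iff 25+j < 30 → j < 5 → 5 active
  i=0: xor(0xb6,0x9e) → 40
  i=1: xor(0x52,0xc1) → 147
  i=2: xor(0xa9,0x3e) → 151
  i=3: xor(0x74,0x07) → 115
  i=4: xor(0xec,0x89) → 101
  i=5: tail/zero → 0
  i=6: tail/zero → 0
  i=7: tail/zero → 0

vd = [40, 147, 151, 115, 101, 0, 0, 0]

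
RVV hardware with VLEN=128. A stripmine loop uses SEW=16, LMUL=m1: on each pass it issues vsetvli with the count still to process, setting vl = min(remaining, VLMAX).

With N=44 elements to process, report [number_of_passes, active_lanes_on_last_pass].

[iterations, last_vl] = [6, 4]

lanes per group: 128·1/16 = 8
iterations = ceil(44/8) = 6; final-pass vl = 4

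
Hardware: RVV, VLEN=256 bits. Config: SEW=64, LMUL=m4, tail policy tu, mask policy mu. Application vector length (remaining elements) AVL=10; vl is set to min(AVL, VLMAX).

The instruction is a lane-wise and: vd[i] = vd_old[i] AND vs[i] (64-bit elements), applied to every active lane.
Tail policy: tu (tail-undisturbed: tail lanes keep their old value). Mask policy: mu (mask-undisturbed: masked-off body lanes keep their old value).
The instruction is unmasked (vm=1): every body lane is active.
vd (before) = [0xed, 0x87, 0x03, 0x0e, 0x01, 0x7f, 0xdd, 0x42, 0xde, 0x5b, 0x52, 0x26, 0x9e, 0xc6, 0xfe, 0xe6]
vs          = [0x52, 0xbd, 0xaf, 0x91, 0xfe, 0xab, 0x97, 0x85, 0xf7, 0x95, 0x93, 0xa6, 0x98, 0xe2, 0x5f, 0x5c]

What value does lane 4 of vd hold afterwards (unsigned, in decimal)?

vd[4] = 0

VLMAX = VLEN×LMUL/SEW = 256×4/64 = 16
vl ← min(10, 16) = 10
vd[0] and(0xed,0x52) -> 0x40
vd[1] and(0x87,0xbd) -> 0x85
vd[2] and(0x03,0xaf) -> 0x03
vd[3] and(0x0e,0x91) -> 0x00
vd[4] and(0x01,0xfe) -> 0x00
vd[5] and(0x7f,0xab) -> 0x2b
vd[6] and(0xdd,0x97) -> 0x95
vd[7] and(0x42,0x85) -> 0x00
vd[8] and(0xde,0xf7) -> 0xd6
vd[9] and(0x5b,0x95) -> 0x11
vd[10] tail/keep -> 0x52
vd[11] tail/keep -> 0x26
vd[12] tail/keep -> 0x9e
vd[13] tail/keep -> 0xc6
vd[14] tail/keep -> 0xfe
vd[15] tail/keep -> 0xe6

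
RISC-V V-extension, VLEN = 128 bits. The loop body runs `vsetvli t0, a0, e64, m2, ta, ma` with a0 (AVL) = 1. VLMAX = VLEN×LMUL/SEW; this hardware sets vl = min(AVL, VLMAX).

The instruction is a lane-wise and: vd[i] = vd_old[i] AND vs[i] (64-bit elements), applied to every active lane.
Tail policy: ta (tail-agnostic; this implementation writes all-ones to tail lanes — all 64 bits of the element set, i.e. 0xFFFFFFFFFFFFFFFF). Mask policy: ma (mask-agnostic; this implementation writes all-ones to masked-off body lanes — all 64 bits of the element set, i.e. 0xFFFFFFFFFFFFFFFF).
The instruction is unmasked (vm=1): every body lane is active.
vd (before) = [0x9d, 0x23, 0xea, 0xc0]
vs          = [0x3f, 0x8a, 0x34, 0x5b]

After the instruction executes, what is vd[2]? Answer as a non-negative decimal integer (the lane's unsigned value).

vd[2] = 18446744073709551615

VLMAX = VLEN×LMUL/SEW = 128×2/64 = 4
vl ← min(1, 4) = 1
vd[0] and(0x9d,0x3f) -> 0x1d
vd[1] tail/ones -> 0xffffffffffffffff
vd[2] tail/ones -> 0xffffffffffffffff
vd[3] tail/ones -> 0xffffffffffffffff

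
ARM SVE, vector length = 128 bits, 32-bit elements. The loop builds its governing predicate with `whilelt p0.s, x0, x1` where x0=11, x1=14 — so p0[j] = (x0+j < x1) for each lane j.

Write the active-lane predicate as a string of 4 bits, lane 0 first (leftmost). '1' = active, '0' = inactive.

lane count: 128 div 32 = 4
whilelt: lane j active iff 11+j < 14 → j < 3 → 3 active
bits (lane 0 leftmost): 1110

predicate = 1110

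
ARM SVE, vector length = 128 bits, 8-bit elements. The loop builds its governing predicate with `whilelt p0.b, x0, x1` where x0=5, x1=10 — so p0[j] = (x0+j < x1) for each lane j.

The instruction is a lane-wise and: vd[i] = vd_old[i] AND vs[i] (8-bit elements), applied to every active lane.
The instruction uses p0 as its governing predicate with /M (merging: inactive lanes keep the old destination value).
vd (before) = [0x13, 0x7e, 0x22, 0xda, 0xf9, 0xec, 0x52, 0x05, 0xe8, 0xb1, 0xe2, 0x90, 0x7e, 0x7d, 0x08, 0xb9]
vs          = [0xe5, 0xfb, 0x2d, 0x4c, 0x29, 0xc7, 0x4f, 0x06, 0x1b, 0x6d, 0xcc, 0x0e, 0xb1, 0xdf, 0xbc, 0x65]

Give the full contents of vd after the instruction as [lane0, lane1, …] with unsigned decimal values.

vd = [1, 122, 32, 72, 41, 236, 82, 5, 232, 177, 226, 144, 126, 125, 8, 185]

128-bit reg / 8-bit elem → 16 lanes
whilelt: lane j active iff 5+j < 10 → j < 5 → 5 active
vd[0] and(0x13,0xe5) -> 0x01
vd[1] and(0x7e,0xfb) -> 0x7a
vd[2] and(0x22,0x2d) -> 0x20
vd[3] and(0xda,0x4c) -> 0x48
vd[4] and(0xf9,0x29) -> 0x29
vd[5] tail/keep -> 0xec
vd[6] tail/keep -> 0x52
vd[7] tail/keep -> 0x05
vd[8] tail/keep -> 0xe8
vd[9] tail/keep -> 0xb1
vd[10] tail/keep -> 0xe2
vd[11] tail/keep -> 0x90
vd[12] tail/keep -> 0x7e
vd[13] tail/keep -> 0x7d
vd[14] tail/keep -> 0x08
vd[15] tail/keep -> 0xb9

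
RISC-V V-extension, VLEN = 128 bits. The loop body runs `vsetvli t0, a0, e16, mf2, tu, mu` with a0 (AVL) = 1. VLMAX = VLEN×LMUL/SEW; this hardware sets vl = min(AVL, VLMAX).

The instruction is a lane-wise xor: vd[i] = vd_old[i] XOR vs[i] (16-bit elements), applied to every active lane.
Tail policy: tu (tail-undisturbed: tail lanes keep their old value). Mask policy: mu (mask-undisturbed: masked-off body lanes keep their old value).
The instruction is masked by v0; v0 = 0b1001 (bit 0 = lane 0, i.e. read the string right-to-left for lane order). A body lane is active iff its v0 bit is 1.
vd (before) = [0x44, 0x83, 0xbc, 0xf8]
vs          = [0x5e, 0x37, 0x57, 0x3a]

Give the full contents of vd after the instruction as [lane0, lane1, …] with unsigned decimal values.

vd = [26, 131, 188, 248]

VLMAX = (128 × 1/2) / 16 = 4 lanes
AVL=1 ≤ VLMAX=4, so vl = 1
vd[0] xor(0x44,0x5e) -> 0x1a
vd[1] tail/keep -> 0x83
vd[2] tail/keep -> 0xbc
vd[3] tail/keep -> 0xf8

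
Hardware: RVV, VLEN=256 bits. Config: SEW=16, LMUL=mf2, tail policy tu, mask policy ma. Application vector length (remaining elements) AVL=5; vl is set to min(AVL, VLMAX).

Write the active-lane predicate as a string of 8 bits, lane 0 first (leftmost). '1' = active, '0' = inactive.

VLMAX = (256 × 1/2) / 16 = 8 lanes
vl ← min(5, 8) = 5
bits (lane 0 leftmost): 11111000

predicate = 11111000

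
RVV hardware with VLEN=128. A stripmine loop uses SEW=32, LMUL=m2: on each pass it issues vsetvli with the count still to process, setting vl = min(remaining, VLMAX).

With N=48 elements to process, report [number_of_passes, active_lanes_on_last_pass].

VLMAX = (128 × 2) / 32 = 8 lanes
iterations = ceil(48/8) = 6; final-pass vl = 8

[iterations, last_vl] = [6, 8]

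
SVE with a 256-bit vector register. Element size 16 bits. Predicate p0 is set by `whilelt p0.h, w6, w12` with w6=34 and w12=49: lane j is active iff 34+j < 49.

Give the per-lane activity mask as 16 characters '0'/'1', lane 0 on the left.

predicate = 1111111111111110

lane count: 256 div 16 = 16
whilelt: lane j active iff 34+j < 49 → j < 15 → 15 active
bits (lane 0 leftmost): 1111111111111110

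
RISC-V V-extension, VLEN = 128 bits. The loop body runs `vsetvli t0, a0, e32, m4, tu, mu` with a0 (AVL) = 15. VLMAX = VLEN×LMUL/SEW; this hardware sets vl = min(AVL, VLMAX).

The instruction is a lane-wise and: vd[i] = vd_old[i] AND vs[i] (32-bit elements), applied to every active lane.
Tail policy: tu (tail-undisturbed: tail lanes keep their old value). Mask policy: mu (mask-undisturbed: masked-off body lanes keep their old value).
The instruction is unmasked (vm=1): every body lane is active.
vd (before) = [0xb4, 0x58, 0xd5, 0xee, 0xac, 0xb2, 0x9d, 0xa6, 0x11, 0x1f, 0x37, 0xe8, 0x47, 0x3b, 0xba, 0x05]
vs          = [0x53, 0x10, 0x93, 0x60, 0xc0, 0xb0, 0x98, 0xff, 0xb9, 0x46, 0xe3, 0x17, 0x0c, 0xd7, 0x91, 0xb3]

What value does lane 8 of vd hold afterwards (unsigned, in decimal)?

VLMAX = (128 × 4) / 32 = 16 lanes
AVL=15 ≤ VLMAX=16, so vl = 15
lane  0: and(0xb4,0x53) ⇒ 0x10
lane  1: and(0x58,0x10) ⇒ 0x10
lane  2: and(0xd5,0x93) ⇒ 0x91
lane  3: and(0xee,0x60) ⇒ 0x60
lane  4: and(0xac,0xc0) ⇒ 0x80
lane  5: and(0xb2,0xb0) ⇒ 0xb0
lane  6: and(0x9d,0x98) ⇒ 0x98
lane  7: and(0xa6,0xff) ⇒ 0xa6
lane  8: and(0x11,0xb9) ⇒ 0x11
lane  9: and(0x1f,0x46) ⇒ 0x06
lane 10: and(0x37,0xe3) ⇒ 0x23
lane 11: and(0xe8,0x17) ⇒ 0x00
lane 12: and(0x47,0x0c) ⇒ 0x04
lane 13: and(0x3b,0xd7) ⇒ 0x13
lane 14: and(0xba,0x91) ⇒ 0x90
lane 15: tail/keep ⇒ 0x05

vd[8] = 17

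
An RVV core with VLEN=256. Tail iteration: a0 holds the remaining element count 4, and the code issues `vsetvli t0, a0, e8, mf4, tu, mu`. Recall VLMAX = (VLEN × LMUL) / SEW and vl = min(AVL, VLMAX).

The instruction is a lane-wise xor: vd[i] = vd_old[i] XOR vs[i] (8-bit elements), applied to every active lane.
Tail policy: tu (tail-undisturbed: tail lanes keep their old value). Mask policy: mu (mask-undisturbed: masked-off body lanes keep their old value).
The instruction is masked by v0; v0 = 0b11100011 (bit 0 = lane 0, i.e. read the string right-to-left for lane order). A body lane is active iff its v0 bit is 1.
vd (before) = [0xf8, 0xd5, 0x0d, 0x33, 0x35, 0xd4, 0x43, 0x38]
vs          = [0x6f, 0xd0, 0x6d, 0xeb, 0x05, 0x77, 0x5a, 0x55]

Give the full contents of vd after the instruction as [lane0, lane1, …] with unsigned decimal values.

vd = [151, 5, 13, 51, 53, 212, 67, 56]

lanes per group: 256·1/4/8 = 8
vl ← min(4, 8) = 4
lane  0: xor(0xf8,0x6f) ⇒ 0x97
lane  1: xor(0xd5,0xd0) ⇒ 0x05
lane  2: mask-off/keep ⇒ 0x0d
lane  3: mask-off/keep ⇒ 0x33
lane  4: tail/keep ⇒ 0x35
lane  5: tail/keep ⇒ 0xd4
lane  6: tail/keep ⇒ 0x43
lane  7: tail/keep ⇒ 0x38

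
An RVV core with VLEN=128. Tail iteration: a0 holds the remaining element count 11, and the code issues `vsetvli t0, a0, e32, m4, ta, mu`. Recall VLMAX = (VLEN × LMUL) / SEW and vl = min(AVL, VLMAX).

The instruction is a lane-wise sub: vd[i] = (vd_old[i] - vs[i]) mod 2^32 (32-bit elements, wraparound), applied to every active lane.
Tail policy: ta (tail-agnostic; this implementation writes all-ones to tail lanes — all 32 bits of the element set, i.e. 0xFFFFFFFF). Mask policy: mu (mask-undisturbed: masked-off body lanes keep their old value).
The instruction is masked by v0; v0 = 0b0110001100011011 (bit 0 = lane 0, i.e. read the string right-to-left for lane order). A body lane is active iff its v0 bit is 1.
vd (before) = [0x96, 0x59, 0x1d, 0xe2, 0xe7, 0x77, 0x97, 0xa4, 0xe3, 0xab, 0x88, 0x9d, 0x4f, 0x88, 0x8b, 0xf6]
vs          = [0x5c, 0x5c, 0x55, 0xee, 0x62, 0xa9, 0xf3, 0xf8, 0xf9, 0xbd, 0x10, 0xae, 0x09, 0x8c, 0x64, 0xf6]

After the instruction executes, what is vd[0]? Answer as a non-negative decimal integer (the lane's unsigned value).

vd[0] = 58

VLMAX = (128 × 4) / 32 = 16 lanes
vl = min(AVL, VLMAX) = min(11, 16) = 11
  i=0: sub(0x96,0x5c) → 58
  i=1: sub(0x59,0x5c) → 4294967293
  i=2: mask-off/keep → 29
  i=3: sub(0xe2,0xee) → 4294967284
  i=4: sub(0xe7,0x62) → 133
  i=5: mask-off/keep → 119
  i=6: mask-off/keep → 151
  i=7: mask-off/keep → 164
  i=8: sub(0xe3,0xf9) → 4294967274
  i=9: sub(0xab,0xbd) → 4294967278
  i=10: mask-off/keep → 136
  i=11: tail/ones → 4294967295
  i=12: tail/ones → 4294967295
  i=13: tail/ones → 4294967295
  i=14: tail/ones → 4294967295
  i=15: tail/ones → 4294967295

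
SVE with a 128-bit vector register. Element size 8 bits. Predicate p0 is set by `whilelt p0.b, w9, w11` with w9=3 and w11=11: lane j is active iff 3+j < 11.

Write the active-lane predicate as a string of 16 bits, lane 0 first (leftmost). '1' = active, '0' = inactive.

predicate = 1111111100000000

128-bit reg / 8-bit elem → 16 lanes
p0[j] = (3+j < 11); true for j=0..7 → 8 lanes set
bits (lane 0 leftmost): 1111111100000000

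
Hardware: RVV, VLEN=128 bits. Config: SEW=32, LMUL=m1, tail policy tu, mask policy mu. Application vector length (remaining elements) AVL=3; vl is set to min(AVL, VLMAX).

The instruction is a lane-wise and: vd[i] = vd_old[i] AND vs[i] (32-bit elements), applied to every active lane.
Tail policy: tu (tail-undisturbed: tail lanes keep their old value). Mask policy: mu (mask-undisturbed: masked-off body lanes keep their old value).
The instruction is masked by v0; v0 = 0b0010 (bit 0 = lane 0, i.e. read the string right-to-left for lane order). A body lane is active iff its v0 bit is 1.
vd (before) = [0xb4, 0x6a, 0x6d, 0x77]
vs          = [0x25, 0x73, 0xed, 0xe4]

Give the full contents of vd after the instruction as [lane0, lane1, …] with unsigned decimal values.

vd = [180, 98, 109, 119]

lanes per group: 128·1/32 = 4
AVL=3 ≤ VLMAX=4, so vl = 3
lane  0: mask-off/keep ⇒ 0xb4
lane  1: and(0x6a,0x73) ⇒ 0x62
lane  2: mask-off/keep ⇒ 0x6d
lane  3: tail/keep ⇒ 0x77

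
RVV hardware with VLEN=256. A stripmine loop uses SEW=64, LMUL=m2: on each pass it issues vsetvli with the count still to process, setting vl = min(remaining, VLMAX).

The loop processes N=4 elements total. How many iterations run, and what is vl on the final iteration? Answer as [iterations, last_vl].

VLMAX = (256 × 2) / 64 = 8 lanes
N=4: ⌈4/8⌉ = 1 iters; last vl = 4 − 0×8 = 4

[iterations, last_vl] = [1, 4]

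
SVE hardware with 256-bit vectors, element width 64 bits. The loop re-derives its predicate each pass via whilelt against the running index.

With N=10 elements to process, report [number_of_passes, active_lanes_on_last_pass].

lane count: 256 div 64 = 4
iterations = ceil(10/4) = 3; final-pass vl = 2

[iterations, last_vl] = [3, 2]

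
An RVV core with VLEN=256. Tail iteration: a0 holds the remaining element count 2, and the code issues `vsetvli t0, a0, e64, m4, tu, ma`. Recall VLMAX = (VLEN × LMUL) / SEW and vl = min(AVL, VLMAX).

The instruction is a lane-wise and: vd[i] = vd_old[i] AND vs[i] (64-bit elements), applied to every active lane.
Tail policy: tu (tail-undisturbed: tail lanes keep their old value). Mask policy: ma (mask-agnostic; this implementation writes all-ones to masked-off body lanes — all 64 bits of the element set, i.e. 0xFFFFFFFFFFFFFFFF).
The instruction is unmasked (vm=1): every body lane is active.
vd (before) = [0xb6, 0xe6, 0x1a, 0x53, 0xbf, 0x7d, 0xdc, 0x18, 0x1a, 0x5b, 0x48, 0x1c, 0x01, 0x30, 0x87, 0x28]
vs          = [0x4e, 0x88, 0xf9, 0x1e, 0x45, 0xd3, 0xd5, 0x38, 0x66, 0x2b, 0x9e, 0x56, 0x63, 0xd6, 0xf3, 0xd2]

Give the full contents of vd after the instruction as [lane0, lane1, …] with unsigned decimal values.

VLMAX = (256 × 4) / 64 = 16 lanes
vl ← min(2, 16) = 2
  i=0: and(0xb6,0x4e) → 6
  i=1: and(0xe6,0x88) → 128
  i=2: tail/keep → 26
  i=3: tail/keep → 83
  i=4: tail/keep → 191
  i=5: tail/keep → 125
  i=6: tail/keep → 220
  i=7: tail/keep → 24
  i=8: tail/keep → 26
  i=9: tail/keep → 91
  i=10: tail/keep → 72
  i=11: tail/keep → 28
  i=12: tail/keep → 1
  i=13: tail/keep → 48
  i=14: tail/keep → 135
  i=15: tail/keep → 40

vd = [6, 128, 26, 83, 191, 125, 220, 24, 26, 91, 72, 28, 1, 48, 135, 40]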